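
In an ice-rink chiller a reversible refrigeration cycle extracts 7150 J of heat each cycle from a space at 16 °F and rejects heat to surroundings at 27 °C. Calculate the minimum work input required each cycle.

T_H = 27 °C → 27 + 273.15 = 300.15 K.
T_C = 16 °F → (16 − 32) × 5/9 = -8.89 °C = 264.26 K.
For a reversible refrigerator, COP_R = T_C/(T_H − T_C) = 264.26/35.89 = 7.3633.
W = Q_C/COP_R = 7150/7.3633 = 971.0 J.

W_in ≈ 971.0 J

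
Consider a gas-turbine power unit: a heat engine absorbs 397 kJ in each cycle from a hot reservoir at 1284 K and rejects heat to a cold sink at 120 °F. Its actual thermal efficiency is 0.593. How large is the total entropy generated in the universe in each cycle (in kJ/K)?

ΔS_univ ≈ 0.193 kJ/K

T_C = 120 °F → (120 − 32) × 5/9 = 48.89 °C = 322.04 K.
W = η·Q_H = 0.593 × 397 = 235.4 kJ, so Q_C = Q_H − W = 161.6 kJ.
The hot reservoir loses entropy Q_H/T_H = 397/1284.00 = 0.3092 kJ/K; the cold reservoir gains Q_C/T_C = 161.6/322.04 = 0.5017 kJ/K.
ΔS_univ = −Q_H/T_H + Q_C/T_C = 0.193 kJ/K (> 0, since η = 0.593 < η_Carnot = 0.749).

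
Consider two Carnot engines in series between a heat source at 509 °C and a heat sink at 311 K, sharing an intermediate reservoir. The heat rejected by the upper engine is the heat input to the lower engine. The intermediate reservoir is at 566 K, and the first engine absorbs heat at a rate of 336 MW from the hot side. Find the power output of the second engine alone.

Ẇ₂ ≈ 110 MW

T_H = 509 °C → 509 + 273.15 = 782.15 K.
Heat entering the second stage: Q_m = Q_H·(T_m/T_H) = 336 × 566.00/782.15 = 243 MW.
Second-stage efficiency η₂ = 1 − T_C/T_m = 1 − 311.00/566.00 = 0.4505, so W₂ = η₂·Q_m = 110 MW.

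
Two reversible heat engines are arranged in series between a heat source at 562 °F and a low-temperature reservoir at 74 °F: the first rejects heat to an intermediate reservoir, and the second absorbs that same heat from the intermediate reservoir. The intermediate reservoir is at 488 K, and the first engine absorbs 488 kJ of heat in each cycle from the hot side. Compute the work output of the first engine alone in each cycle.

T_H = 562 °F → (562 − 32) × 5/9 = 294.44 °C = 567.59 K.
T_C = 74 °F → (74 − 32) × 5/9 = 23.33 °C = 296.48 K.
First-stage efficiency η₁ = 1 − T_m/T_H = 1 − 488.00/567.59 = 0.1402.
W₁ = η₁·Q_H = 0.1402 × 488 = 68.4 kJ.

W₁ ≈ 68.4 kJ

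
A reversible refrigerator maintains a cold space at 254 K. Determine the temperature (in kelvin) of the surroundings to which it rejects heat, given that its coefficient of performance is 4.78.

COP_R = T_C/(T_H − T_C) ⇒ T_H = T_C·(1 + 1/COP_R) = 254.00 × (1 + 1/4.78) = 307.1 K.

T_H ≈ 307.1 K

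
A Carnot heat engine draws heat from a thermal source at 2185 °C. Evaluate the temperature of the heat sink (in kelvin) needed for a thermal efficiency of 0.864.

T_C ≈ 334.3 K

T_H = 2185 °C → 2185 + 273.15 = 2458.15 K.
From η = 1 − T_C/T_H, T_C = T_H·(1 − η) = 2458.15 × (1 − 0.864) = 334.3 K.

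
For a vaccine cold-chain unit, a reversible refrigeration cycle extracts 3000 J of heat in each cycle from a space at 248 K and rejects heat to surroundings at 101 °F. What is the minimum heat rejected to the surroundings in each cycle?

T_H = 101 °F → (101 − 32) × 5/9 = 38.33 °C = 311.48 K.
For a reversible cycle Q_H/Q_C = T_H/T_C, so Q_H = Q_C·T_H/T_C = 3000 × 311.48/248.00 = 3770 J.

Q_H ≈ 3770 J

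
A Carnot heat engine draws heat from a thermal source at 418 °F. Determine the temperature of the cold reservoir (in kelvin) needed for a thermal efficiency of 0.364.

T_H = 418 °F → (418 − 32) × 5/9 = 214.44 °C = 487.59 K.
From η = 1 − T_C/T_H, T_C = T_H·(1 − η) = 487.59 × (1 − 0.364) = 310 K.

T_C ≈ 310 K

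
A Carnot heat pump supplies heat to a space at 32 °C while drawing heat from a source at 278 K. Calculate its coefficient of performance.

T_H = 32 °C → 32 + 273.15 = 305.15 K.
Reversible heating COP: COP_HP = T_H/(T_H − T_C) = 305.15/(305.15 − 278.00) = 11.2.

COP_HP ≈ 11.2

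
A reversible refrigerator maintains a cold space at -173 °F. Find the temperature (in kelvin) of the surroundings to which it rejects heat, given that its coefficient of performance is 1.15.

T_H ≈ 298 K

T_C = -173 °F → (-173 − 32) × 5/9 = -113.89 °C = 159.26 K.
COP_R = T_C/(T_H − T_C) ⇒ T_H = T_C·(1 + 1/COP_R) = 159.26 × (1 + 1/1.15) = 298 K.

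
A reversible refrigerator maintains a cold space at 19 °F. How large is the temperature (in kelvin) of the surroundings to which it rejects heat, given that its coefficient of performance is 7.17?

T_C = 19 °F → (19 − 32) × 5/9 = -7.22 °C = 265.93 K.
COP_R = T_C/(T_H − T_C) ⇒ T_H = T_C·(1 + 1/COP_R) = 265.93 × (1 + 1/7.17) = 303.0 K.

T_H ≈ 303.0 K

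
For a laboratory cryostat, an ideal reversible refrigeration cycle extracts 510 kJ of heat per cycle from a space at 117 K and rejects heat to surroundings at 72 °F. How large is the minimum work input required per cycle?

T_H = 72 °F → (72 − 32) × 5/9 = 22.22 °C = 295.37 K.
COP_R = T_C/(T_H − T_C) = 117.00/178.37 = 0.6559.
W = Q_C/COP_R = 510/0.6559 = 777.5 kJ.

W_in ≈ 777.5 kJ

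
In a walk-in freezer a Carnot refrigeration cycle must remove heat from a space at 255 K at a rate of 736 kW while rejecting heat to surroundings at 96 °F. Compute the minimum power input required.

Ẇ_in ≈ 155 kW

T_H = 96 °F → (96 − 32) × 5/9 = 35.56 °C = 308.71 K.
For a reversible refrigerator, COP_R = T_C/(T_H − T_C) = 255.00/53.71 = 4.7481.
W = Q_C/COP_R = 736/4.7481 = 155 kW.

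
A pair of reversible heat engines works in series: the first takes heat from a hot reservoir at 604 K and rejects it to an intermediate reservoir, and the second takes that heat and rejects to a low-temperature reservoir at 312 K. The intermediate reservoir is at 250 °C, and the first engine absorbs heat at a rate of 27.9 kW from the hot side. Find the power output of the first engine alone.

T_m = 250 °C → 250 + 273.15 = 523.15 K.
First-stage efficiency η₁ = 1 − T_m/T_H = 1 − 523.15/604.00 = 0.1339.
W₁ = η₁·Q_H = 0.1339 × 27.9 = 3.73 kW.

Ẇ₁ ≈ 3.73 kW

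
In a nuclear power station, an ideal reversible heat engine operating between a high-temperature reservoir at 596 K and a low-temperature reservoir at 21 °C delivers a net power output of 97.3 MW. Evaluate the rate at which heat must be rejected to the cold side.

Q̇_C ≈ 94.8 MW

T_C = 21 °C → 21 + 273.15 = 294.15 K.
For a reversible engine, η = 1 − T_C/T_H = 1 − 294.15/596.00 = 0.5065.
Since Q_C/Q_H = T_C/T_H and Q_H = W/η, Q_C = W·T_C/(T_H − T_C) = 97.3 × 294.15/301.85 = 94.8 MW.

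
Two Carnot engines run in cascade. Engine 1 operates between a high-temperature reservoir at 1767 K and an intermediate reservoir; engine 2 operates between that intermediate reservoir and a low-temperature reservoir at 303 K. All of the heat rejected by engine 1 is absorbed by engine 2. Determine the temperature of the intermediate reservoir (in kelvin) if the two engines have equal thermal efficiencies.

Equal efficiencies require 1 − T_m/T_H = 1 − T_C/T_m, i.e. T_m/T_H = T_C/T_m, so T_m = √(T_H·T_C) = √(1767.00 × 303.00) = 732 K.

T_m ≈ 732 K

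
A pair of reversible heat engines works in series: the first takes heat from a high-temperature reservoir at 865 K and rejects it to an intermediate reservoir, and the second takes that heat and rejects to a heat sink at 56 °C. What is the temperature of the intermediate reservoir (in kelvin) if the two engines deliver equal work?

T_m ≈ 597.1 K

T_C = 56 °C → 56 + 273.15 = 329.15 K.
For reversible stages Q_m = Q_H·(T_m/T_H). Setting W₁ = Q_H(1 − T_m/T_H) equal to W₂ = Q_m(1 − T_C/T_m) = Q_H·(T_m − T_C)/T_H gives T_H − T_m = T_m − T_C, so T_m = (T_H + T_C)/2 = (865.00 + 329.15)/2 = 597.1 K.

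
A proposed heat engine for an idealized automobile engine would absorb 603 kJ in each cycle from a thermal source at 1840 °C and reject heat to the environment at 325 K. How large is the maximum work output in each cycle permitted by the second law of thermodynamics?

W_max ≈ 510 kJ

T_H = 1840 °C → 1840 + 273.15 = 2113.15 K.
No engine can exceed the Carnot limit: η_max = 1 − T_C/T_H = 1 − 325.00/2113.15 = 0.8462.
W_max = η_max · Q_H = 0.8462 × 603 = 510 kJ.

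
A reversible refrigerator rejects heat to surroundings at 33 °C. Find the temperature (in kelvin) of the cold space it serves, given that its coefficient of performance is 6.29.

T_C ≈ 264 K

T_H = 33 °C → 33 + 273.15 = 306.15 K.
COP_R = T_C/(T_H − T_C) ⇒ T_C = T_H·COP_R/(1 + COP_R) = 306.15 × 6.29/(1 + 6.29) = 264 K.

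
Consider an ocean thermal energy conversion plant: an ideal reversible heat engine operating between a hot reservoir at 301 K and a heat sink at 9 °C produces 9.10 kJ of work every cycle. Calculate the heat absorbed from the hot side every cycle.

Q_H ≈ 145 kJ

T_C = 9 °C → 9 + 273.15 = 282.15 K.
η_rev = 1 − T_C/T_H = 1 − 282.15/301.00 = 0.0626.
Q_H = W/η = 9.10/0.0626 = 145 kJ.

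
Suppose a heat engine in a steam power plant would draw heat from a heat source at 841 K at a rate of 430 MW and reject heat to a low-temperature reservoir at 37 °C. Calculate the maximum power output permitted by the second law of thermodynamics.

T_C = 37 °C → 37 + 273.15 = 310.15 K.
The second-law ceiling is the Carnot efficiency, η_max = 1 − T_C/T_H = 1 − 310.15/841.00 = 0.6312.
W_max = η_max · Q_H = 0.6312 × 430 = 271 MW.

Ẇ_max ≈ 271 MW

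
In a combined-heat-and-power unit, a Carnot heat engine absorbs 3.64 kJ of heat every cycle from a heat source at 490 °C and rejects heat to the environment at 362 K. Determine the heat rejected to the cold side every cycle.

T_H = 490 °C → 490 + 273.15 = 763.15 K.
Carnot efficiency: η = 1 − T_C/T_H = 1 − 362.00/763.15 = 0.5257.
For a reversible cycle Q_C/Q_H = T_C/T_H, so Q_C = 3.64 × 362.00/763.15 = 1.73 kJ.

Q_C ≈ 1.73 kJ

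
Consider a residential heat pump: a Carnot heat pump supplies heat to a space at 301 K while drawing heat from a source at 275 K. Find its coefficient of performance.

For a reversible heat pump, COP_HP = T_H/(T_H − T_C) = 301.00/(301.00 − 275.00) = 11.58.

COP_HP ≈ 11.58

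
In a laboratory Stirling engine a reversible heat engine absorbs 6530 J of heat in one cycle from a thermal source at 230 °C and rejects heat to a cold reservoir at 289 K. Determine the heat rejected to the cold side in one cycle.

Q_C ≈ 3751 J

T_H = 230 °C → 230 + 273.15 = 503.15 K.
η_rev = 1 − T_C/T_H = 1 − 289.00/503.15 = 0.4256.
For a reversible cycle Q_C/Q_H = T_C/T_H, so Q_C = 6530 × 289.00/503.15 = 3751 J.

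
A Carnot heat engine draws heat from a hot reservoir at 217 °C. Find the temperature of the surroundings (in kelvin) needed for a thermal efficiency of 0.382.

T_C ≈ 303 K

T_H = 217 °C → 217 + 273.15 = 490.15 K.
From η = 1 − T_C/T_H, T_C = T_H·(1 − η) = 490.15 × (1 − 0.382) = 303 K.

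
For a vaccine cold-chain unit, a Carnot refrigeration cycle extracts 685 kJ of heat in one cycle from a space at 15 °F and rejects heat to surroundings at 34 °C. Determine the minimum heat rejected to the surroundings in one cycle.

Q_H ≈ 797.9 kJ

T_H = 34 °C → 34 + 273.15 = 307.15 K.
T_C = 15 °F → (15 − 32) × 5/9 = -9.44 °C = 263.71 K.
For a reversible cycle Q_H/Q_C = T_H/T_C, so Q_H = Q_C·T_H/T_C = 685 × 307.15/263.71 = 797.9 kJ.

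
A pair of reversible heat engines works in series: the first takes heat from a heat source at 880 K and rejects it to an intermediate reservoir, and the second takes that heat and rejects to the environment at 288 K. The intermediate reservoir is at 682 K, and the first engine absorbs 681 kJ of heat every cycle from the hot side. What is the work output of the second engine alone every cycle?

Heat entering the second stage: Q_m = Q_H·(T_m/T_H) = 681 × 682.00/880.00 = 528 kJ.
Second-stage efficiency η₂ = 1 − T_C/T_m = 1 − 288.00/682.00 = 0.5777, so W₂ = η₂·Q_m = 305 kJ.

W₂ ≈ 305 kJ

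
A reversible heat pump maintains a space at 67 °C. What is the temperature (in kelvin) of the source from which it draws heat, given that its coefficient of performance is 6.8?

T_H = 67 °C → 67 + 273.15 = 340.15 K.
COP_HP = T_H/(T_H − T_C) ⇒ T_C = T_H·(COP_HP − 1)/COP_HP = 340.15 × (6.8 − 1)/6.8 = 290 K.

T_C ≈ 290 K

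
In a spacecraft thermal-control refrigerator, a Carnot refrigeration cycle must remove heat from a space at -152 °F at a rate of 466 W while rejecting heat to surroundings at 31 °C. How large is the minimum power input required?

T_H = 31 °C → 31 + 273.15 = 304.15 K.
T_C = -152 °F → (-152 − 32) × 5/9 = -102.22 °C = 170.93 K.
For a reversible refrigerator, COP_R = T_C/(T_H − T_C) = 170.93/133.22 = 1.2830.
W = Q_C/COP_R = 466/1.2830 = 363 W.

Ẇ_in ≈ 363 W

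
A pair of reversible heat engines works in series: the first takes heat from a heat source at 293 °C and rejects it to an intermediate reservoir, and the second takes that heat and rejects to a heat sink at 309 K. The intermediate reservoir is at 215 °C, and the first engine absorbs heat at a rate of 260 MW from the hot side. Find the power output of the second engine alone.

Ẇ₂ ≈ 82.27 MW

T_H = 293 °C → 293 + 273.15 = 566.15 K.
T_m = 215 °C → 215 + 273.15 = 488.15 K.
Heat entering the second stage: Q_m = Q_H·(T_m/T_H) = 260 × 488.15/566.15 = 224.2 MW.
Second-stage efficiency η₂ = 1 − T_C/T_m = 1 − 309.00/488.15 = 0.3670, so W₂ = η₂·Q_m = 82.27 MW.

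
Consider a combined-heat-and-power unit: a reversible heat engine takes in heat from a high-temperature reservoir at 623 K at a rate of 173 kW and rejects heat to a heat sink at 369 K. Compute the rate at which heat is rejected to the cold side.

Since the cycle is reversible, η = 1 − T_C/T_H = 1 − 369.00/623.00 = 0.4077.
For a reversible cycle Q_C/Q_H = T_C/T_H, so Q_C = 173 × 369.00/623.00 = 102 kW.

Q̇_C ≈ 102 kW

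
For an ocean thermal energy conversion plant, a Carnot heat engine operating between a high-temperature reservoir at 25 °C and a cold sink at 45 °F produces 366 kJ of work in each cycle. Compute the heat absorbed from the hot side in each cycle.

Q_H ≈ 6138 kJ

T_H = 25 °C → 25 + 273.15 = 298.15 K.
T_C = 45 °F → (45 − 32) × 5/9 = 7.22 °C = 280.37 K.
For a reversible engine, η = 1 − T_C/T_H = 1 − 280.37/298.15 = 0.0596.
Q_H = W/η = 366/0.0596 = 6138 kJ.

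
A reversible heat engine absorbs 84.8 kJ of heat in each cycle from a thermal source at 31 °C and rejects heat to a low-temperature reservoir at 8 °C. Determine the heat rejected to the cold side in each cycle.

Q_C ≈ 78.39 kJ

T_H = 31 °C → 31 + 273.15 = 304.15 K.
T_C = 8 °C → 8 + 273.15 = 281.15 K.
The Carnot efficiency is η = 1 − T_C/T_H = 1 − 281.15/304.15 = 0.0756.
For a reversible cycle Q_C/Q_H = T_C/T_H, so Q_C = 84.8 × 281.15/304.15 = 78.39 kJ.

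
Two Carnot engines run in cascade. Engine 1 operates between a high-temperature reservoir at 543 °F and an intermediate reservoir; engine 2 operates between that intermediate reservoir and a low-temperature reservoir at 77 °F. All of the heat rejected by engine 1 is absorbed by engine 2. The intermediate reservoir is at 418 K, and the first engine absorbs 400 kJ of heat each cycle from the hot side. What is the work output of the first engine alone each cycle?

W₁ ≈ 99.8 kJ

T_H = 543 °F → (543 − 32) × 5/9 = 283.89 °C = 557.04 K.
T_C = 77 °F → (77 − 32) × 5/9 = 25.00 °C = 298.15 K.
First-stage efficiency η₁ = 1 − T_m/T_H = 1 − 418.00/557.04 = 0.2496.
W₁ = η₁·Q_H = 0.2496 × 400 = 99.8 kJ.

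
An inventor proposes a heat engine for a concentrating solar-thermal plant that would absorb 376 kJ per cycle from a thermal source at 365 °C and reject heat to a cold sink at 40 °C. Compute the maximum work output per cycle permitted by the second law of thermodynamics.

T_H = 365 °C → 365 + 273.15 = 638.15 K.
T_C = 40 °C → 40 + 273.15 = 313.15 K.
The upper bound on efficiency is η_max = 1 − T_C/T_H = 1 − 313.15/638.15 = 0.5093.
W_max = η_max · Q_H = 0.5093 × 376 = 191.5 kJ.

W_max ≈ 191.5 kJ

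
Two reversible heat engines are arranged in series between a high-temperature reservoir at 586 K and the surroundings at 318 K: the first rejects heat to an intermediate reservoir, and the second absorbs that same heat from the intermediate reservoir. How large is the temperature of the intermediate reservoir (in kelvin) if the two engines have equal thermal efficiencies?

T_m ≈ 432 K

Equal efficiencies require 1 − T_m/T_H = 1 − T_C/T_m, i.e. T_m/T_H = T_C/T_m, so T_m = √(T_H·T_C) = √(586.00 × 318.00) = 432 K.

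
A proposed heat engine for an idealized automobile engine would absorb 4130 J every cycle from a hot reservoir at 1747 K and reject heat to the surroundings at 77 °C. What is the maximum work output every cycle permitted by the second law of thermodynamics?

W_max ≈ 3300 J

T_C = 77 °C → 77 + 273.15 = 350.15 K.
The second-law ceiling is the Carnot efficiency, η_max = 1 − T_C/T_H = 1 − 350.15/1747.00 = 0.7996.
W_max = η_max · Q_H = 0.7996 × 4130 = 3300 J.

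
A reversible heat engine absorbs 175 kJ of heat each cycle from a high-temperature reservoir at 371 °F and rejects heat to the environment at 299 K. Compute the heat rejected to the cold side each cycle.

T_H = 371 °F → (371 − 32) × 5/9 = 188.33 °C = 461.48 K.
For a reversible engine, η = 1 − T_C/T_H = 1 − 299.00/461.48 = 0.3521.
For a reversible cycle Q_C/Q_H = T_C/T_H, so Q_C = 175 × 299.00/461.48 = 113 kJ.

Q_C ≈ 113 kJ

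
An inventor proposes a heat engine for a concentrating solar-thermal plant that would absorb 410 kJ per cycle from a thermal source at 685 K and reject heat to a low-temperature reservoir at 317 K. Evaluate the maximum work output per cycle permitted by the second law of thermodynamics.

By the Carnot theorem, η_max = 1 − T_C/T_H = 1 − 317.00/685.00 = 0.5372.
W_max = η_max · Q_H = 0.5372 × 410 = 220 kJ.

W_max ≈ 220 kJ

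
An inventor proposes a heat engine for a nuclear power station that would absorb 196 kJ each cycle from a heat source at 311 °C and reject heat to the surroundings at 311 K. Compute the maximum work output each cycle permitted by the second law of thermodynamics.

W_max ≈ 91.65 kJ

T_H = 311 °C → 311 + 273.15 = 584.15 K.
The second-law ceiling is the Carnot efficiency, η_max = 1 − T_C/T_H = 1 − 311.00/584.15 = 0.4676.
W_max = η_max · Q_H = 0.4676 × 196 = 91.65 kJ.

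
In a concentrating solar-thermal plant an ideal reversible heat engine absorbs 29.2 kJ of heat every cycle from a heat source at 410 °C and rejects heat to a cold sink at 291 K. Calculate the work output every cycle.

W ≈ 16.8 kJ

T_H = 410 °C → 410 + 273.15 = 683.15 K.
η_rev = 1 − T_C/T_H = 1 − 291.00/683.15 = 0.5740.
W = η·Q_H = 0.5740 × 29.2 = 16.8 kJ.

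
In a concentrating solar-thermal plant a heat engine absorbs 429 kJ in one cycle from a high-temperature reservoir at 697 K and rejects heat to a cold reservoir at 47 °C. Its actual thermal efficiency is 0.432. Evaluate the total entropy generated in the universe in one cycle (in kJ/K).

T_C = 47 °C → 47 + 273.15 = 320.15 K.
W = η·Q_H = 0.432 × 429 = 185.3 kJ, so Q_C = Q_H − W = 243.7 kJ.
Reservoir entropy changes: ΔS_H = −Q_H/T_H = −429/697.00 = -0.6155 kJ/K and ΔS_C = +Q_C/T_C = 243.7/320.15 = 0.7611 kJ/K.
ΔS_univ = −Q_H/T_H + Q_C/T_C = 0.1456 kJ/K (> 0, since η = 0.432 < η_Carnot = 0.541).

ΔS_univ ≈ 0.1456 kJ/K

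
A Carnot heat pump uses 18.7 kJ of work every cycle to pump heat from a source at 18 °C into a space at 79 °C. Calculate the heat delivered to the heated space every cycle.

Q_H ≈ 108 kJ

T_H = 79 °C → 79 + 273.15 = 352.15 K.
T_C = 18 °C → 18 + 273.15 = 291.15 K.
For a reversible heat pump, COP_HP = T_H/(T_H − T_C) = 352.15/61.00 = 5.7730.
Q_H = COP_HP · W = 5.7730 × 18.7 = 108 kJ.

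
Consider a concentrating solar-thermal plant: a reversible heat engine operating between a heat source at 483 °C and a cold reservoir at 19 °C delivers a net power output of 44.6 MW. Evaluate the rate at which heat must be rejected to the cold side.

T_H = 483 °C → 483 + 273.15 = 756.15 K.
T_C = 19 °C → 19 + 273.15 = 292.15 K.
η_rev = 1 − T_C/T_H = 1 − 292.15/756.15 = 0.6136.
Since Q_C/Q_H = T_C/T_H and Q_H = W/η, Q_C = W·T_C/(T_H − T_C) = 44.6 × 292.15/464.00 = 28.1 MW.

Q̇_C ≈ 28.1 MW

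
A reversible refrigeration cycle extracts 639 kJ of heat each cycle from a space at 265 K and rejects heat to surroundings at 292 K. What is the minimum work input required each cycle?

For a reversible refrigerator, COP_R = T_C/(T_H − T_C) = 265.00/27.00 = 9.8148.
W = Q_C/COP_R = 639/9.8148 = 65.1 kJ.

W_in ≈ 65.1 kJ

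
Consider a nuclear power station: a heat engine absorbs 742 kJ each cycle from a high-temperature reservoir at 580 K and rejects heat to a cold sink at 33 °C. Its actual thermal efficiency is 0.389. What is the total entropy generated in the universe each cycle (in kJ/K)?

T_C = 33 °C → 33 + 273.15 = 306.15 K.
W = η·Q_H = 0.389 × 742 = 288.6 kJ, so Q_C = Q_H − W = 453.4 kJ.
Reservoir entropy changes: ΔS_H = −Q_H/T_H = −742/580.00 = -1.279 kJ/K and ΔS_C = +Q_C/T_C = 453.4/306.15 = 1.481 kJ/K.
ΔS_univ = −Q_H/T_H + Q_C/T_C = 0.2015 kJ/K (> 0, since η = 0.389 < η_Carnot = 0.472).

ΔS_univ ≈ 0.2015 kJ/K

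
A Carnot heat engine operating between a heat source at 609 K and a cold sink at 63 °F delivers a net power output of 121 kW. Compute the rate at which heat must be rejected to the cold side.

T_C = 63 °F → (63 − 32) × 5/9 = 17.22 °C = 290.37 K.
Carnot efficiency: η = 1 − T_C/T_H = 1 − 290.37/609.00 = 0.5232.
Since Q_C/Q_H = T_C/T_H and Q_H = W/η, Q_C = W·T_C/(T_H − T_C) = 121 × 290.37/318.63 = 110 kW.

Q̇_C ≈ 110 kW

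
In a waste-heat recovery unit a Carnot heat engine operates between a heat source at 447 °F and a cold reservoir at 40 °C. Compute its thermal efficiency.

η ≈ 0.378

T_H = 447 °F → (447 − 32) × 5/9 = 230.56 °C = 503.71 K.
T_C = 40 °C → 40 + 273.15 = 313.15 K.
Carnot efficiency: η = 1 − T_C/T_H = 1 − 313.15/503.71 = 0.378.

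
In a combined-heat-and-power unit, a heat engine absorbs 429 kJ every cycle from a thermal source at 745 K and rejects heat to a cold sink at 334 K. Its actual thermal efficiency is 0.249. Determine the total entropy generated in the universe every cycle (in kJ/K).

ΔS_univ ≈ 0.3888 kJ/K

W = η·Q_H = 0.249 × 429 = 106.8 kJ, so Q_C = Q_H − W = 322.2 kJ.
Entropy balance on the reservoirs: −Q_H/T_H = -0.5758 kJ/K, +Q_C/T_C = 0.9646 kJ/K.
ΔS_univ = −Q_H/T_H + Q_C/T_C = 0.3888 kJ/K (> 0, since η = 0.249 < η_Carnot = 0.552).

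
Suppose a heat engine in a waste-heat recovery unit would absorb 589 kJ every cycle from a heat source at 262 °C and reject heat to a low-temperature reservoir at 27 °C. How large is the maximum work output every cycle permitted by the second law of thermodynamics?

T_H = 262 °C → 262 + 273.15 = 535.15 K.
T_C = 27 °C → 27 + 273.15 = 300.15 K.
No engine can exceed the Carnot limit: η_max = 1 − T_C/T_H = 1 − 300.15/535.15 = 0.4391.
W_max = η_max · Q_H = 0.4391 × 589 = 259 kJ.

W_max ≈ 259 kJ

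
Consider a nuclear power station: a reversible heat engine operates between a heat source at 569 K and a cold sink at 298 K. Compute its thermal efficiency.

η ≈ 0.476

For a reversible engine, η = 1 − T_C/T_H = 1 − 298.00/569.00 = 0.476.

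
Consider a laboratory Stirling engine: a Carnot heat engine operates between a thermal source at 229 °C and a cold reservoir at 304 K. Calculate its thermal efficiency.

η ≈ 0.3946

T_H = 229 °C → 229 + 273.15 = 502.15 K.
η_rev = 1 − T_C/T_H = 1 − 304.00/502.15 = 0.3946.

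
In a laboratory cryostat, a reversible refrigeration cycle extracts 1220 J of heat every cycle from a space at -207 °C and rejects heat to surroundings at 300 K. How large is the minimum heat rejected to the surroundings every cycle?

T_C = -207 °C → -207 + 273.15 = 66.15 K.
For a reversible cycle Q_H/Q_C = T_H/T_C, so Q_H = Q_C·T_H/T_C = 1220 × 300.00/66.15 = 5530 J.

Q_H ≈ 5530 J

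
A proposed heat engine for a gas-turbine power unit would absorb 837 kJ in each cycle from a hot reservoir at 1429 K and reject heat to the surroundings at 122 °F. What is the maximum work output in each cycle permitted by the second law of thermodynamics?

W_max ≈ 648 kJ

T_C = 122 °F → (122 − 32) × 5/9 = 50.00 °C = 323.15 K.
The upper bound on efficiency is η_max = 1 − T_C/T_H = 1 − 323.15/1429.00 = 0.7739.
W_max = η_max · Q_H = 0.7739 × 837 = 648 kJ.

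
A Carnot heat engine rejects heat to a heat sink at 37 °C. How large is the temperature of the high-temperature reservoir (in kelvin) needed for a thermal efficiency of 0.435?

T_C = 37 °C → 37 + 273.15 = 310.15 K.
From η = 1 − T_C/T_H, solving for T_H gives T_H = T_C/(1 − η) = 310.15/(1 − 0.435) = 549 K.

T_H ≈ 549 K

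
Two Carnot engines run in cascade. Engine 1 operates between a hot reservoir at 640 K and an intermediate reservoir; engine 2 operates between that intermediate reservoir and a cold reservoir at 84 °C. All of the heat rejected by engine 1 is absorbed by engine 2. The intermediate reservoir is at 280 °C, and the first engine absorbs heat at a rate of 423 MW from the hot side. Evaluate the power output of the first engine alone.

T_C = 84 °C → 84 + 273.15 = 357.15 K.
T_m = 280 °C → 280 + 273.15 = 553.15 K.
First-stage efficiency η₁ = 1 − T_m/T_H = 1 − 553.15/640.00 = 0.1357.
W₁ = η₁·Q_H = 0.1357 × 423 = 57.4 MW.

Ẇ₁ ≈ 57.4 MW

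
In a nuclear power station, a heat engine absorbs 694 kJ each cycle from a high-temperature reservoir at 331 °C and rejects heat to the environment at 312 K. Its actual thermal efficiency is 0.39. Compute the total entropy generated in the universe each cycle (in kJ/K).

ΔS_univ ≈ 0.208 kJ/K

T_H = 331 °C → 331 + 273.15 = 604.15 K.
W = η·Q_H = 0.39 × 694 = 270.7 kJ, so Q_C = Q_H − W = 423.3 kJ.
Reservoir entropy changes: ΔS_H = −Q_H/T_H = −694/604.15 = -1.149 kJ/K and ΔS_C = +Q_C/T_C = 423.3/312.00 = 1.357 kJ/K.
ΔS_univ = −Q_H/T_H + Q_C/T_C = 0.208 kJ/K (> 0, since η = 0.39 < η_Carnot = 0.484).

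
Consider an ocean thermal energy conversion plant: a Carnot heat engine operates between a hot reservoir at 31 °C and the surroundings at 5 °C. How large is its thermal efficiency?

T_H = 31 °C → 31 + 273.15 = 304.15 K.
T_C = 5 °C → 5 + 273.15 = 278.15 K.
Carnot efficiency: η = 1 − T_C/T_H = 1 − 278.15/304.15 = 0.0855.

η ≈ 0.0855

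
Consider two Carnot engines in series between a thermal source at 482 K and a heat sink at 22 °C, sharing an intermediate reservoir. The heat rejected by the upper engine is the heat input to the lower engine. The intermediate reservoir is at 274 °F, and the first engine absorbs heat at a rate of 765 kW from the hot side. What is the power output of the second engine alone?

Ẇ₂ ≈ 178 kW

T_C = 22 °C → 22 + 273.15 = 295.15 K.
T_m = 274 °F → (274 − 32) × 5/9 = 134.44 °C = 407.59 K.
Heat entering the second stage: Q_m = Q_H·(T_m/T_H) = 765 × 407.59/482.00 = 647 kW.
Second-stage efficiency η₂ = 1 − T_C/T_m = 1 − 295.15/407.59 = 0.2759, so W₂ = η₂·Q_m = 178 kW.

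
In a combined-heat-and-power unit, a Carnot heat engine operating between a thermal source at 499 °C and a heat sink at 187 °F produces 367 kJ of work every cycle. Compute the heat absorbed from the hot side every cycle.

Q_H ≈ 686 kJ

T_H = 499 °C → 499 + 273.15 = 772.15 K.
T_C = 187 °F → (187 − 32) × 5/9 = 86.11 °C = 359.26 K.
η_rev = 1 − T_C/T_H = 1 − 359.26/772.15 = 0.5347.
Q_H = W/η = 367/0.5347 = 686 kJ.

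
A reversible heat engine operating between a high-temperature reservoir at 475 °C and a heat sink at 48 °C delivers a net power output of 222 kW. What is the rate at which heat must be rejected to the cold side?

Q̇_C ≈ 167 kW

T_H = 475 °C → 475 + 273.15 = 748.15 K.
T_C = 48 °C → 48 + 273.15 = 321.15 K.
Since the cycle is reversible, η = 1 − T_C/T_H = 1 − 321.15/748.15 = 0.5707.
Since Q_C/Q_H = T_C/T_H and Q_H = W/η, Q_C = W·T_C/(T_H − T_C) = 222 × 321.15/427.00 = 167 kW.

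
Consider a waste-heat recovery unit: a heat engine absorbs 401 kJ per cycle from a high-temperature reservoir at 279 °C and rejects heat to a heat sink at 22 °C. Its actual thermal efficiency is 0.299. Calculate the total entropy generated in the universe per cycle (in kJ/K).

T_H = 279 °C → 279 + 273.15 = 552.15 K.
T_C = 22 °C → 22 + 273.15 = 295.15 K.
W = η·Q_H = 0.299 × 401 = 119.9 kJ, so Q_C = Q_H − W = 281.1 kJ.
Reservoir entropy changes: ΔS_H = −Q_H/T_H = −401/552.15 = -0.7263 kJ/K and ΔS_C = +Q_C/T_C = 281.1/295.15 = 0.9524 kJ/K.
ΔS_univ = −Q_H/T_H + Q_C/T_C = 0.226 kJ/K (> 0, since η = 0.299 < η_Carnot = 0.465).

ΔS_univ ≈ 0.226 kJ/K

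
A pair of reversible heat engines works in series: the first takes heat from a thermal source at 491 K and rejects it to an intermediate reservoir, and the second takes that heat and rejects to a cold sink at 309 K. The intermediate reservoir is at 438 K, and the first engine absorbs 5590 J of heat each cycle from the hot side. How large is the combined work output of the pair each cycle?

W_total ≈ 2072 J

Two reversible stages in series are equivalent to a single Carnot engine between T_H and T_C, so η_total = 1 − T_C/T_H = 1 − 309.00/491.00 = 0.3707.
W_total = η_total · Q_H = 0.3707 × 5590 = 2072 J.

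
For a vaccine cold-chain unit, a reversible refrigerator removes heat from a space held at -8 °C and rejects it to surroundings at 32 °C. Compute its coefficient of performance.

COP_R ≈ 6.63

T_H = 32 °C → 32 + 273.15 = 305.15 K.
T_C = -8 °C → -8 + 273.15 = 265.15 K.
COP_R = T_C/(T_H − T_C) = 265.15/(305.15 − 265.15) = 6.63.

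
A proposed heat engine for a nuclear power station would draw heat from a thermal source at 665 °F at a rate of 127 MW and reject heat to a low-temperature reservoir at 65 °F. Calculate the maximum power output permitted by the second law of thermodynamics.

Ẇ_max ≈ 67.8 MW

T_H = 665 °F → (665 − 32) × 5/9 = 351.67 °C = 624.82 K.
T_C = 65 °F → (65 − 32) × 5/9 = 18.33 °C = 291.48 K.
By the Carnot theorem, η_max = 1 − T_C/T_H = 1 − 291.48/624.82 = 0.5335.
W_max = η_max · Q_H = 0.5335 × 127 = 67.8 MW.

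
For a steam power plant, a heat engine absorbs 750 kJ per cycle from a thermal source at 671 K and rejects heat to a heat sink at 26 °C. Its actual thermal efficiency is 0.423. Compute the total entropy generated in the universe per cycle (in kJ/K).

ΔS_univ ≈ 0.329 kJ/K

T_C = 26 °C → 26 + 273.15 = 299.15 K.
W = η·Q_H = 0.423 × 750 = 317.2 kJ, so Q_C = Q_H − W = 432.8 kJ.
Reservoir entropy changes: ΔS_H = −Q_H/T_H = −750/671.00 = -1.118 kJ/K and ΔS_C = +Q_C/T_C = 432.8/299.15 = 1.447 kJ/K.
ΔS_univ = −Q_H/T_H + Q_C/T_C = 0.329 kJ/K (> 0, since η = 0.423 < η_Carnot = 0.554).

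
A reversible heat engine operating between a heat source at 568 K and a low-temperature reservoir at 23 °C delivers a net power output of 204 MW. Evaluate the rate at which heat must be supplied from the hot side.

T_C = 23 °C → 23 + 273.15 = 296.15 K.
The Carnot efficiency is η = 1 − T_C/T_H = 1 − 296.15/568.00 = 0.4786.
Q_H = W/η = 204/0.4786 = 426 MW.

Q̇_H ≈ 426 MW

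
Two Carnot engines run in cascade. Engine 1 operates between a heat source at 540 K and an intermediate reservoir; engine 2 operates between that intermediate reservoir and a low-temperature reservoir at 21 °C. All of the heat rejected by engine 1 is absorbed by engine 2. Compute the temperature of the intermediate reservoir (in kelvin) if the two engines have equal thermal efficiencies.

T_C = 21 °C → 21 + 273.15 = 294.15 K.
Equal efficiencies require 1 − T_m/T_H = 1 − T_C/T_m, i.e. T_m/T_H = T_C/T_m, so T_m = √(T_H·T_C) = √(540.00 × 294.15) = 398.5 K.

T_m ≈ 398.5 K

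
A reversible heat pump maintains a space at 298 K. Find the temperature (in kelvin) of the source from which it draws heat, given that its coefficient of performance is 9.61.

COP_HP = T_H/(T_H − T_C) ⇒ T_C = T_H·(COP_HP − 1)/COP_HP = 298.00 × (9.61 − 1)/9.61 = 267 K.

T_C ≈ 267 K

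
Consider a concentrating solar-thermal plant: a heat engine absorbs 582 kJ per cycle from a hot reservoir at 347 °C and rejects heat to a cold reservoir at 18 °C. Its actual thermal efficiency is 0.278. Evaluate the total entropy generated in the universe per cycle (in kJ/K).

T_H = 347 °C → 347 + 273.15 = 620.15 K.
T_C = 18 °C → 18 + 273.15 = 291.15 K.
W = η·Q_H = 0.278 × 582 = 161.8 kJ, so Q_C = Q_H − W = 420.2 kJ.
Entropy balance on the reservoirs: −Q_H/T_H = -0.9385 kJ/K, +Q_C/T_C = 1.443 kJ/K.
ΔS_univ = −Q_H/T_H + Q_C/T_C = 0.505 kJ/K (> 0, since η = 0.278 < η_Carnot = 0.531).

ΔS_univ ≈ 0.505 kJ/K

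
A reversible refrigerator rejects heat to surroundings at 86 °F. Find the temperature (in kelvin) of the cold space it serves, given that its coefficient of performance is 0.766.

T_C ≈ 131 K

T_H = 86 °F → (86 − 32) × 5/9 = 30.00 °C = 303.15 K.
COP_R = T_C/(T_H − T_C) ⇒ T_C = T_H·COP_R/(1 + COP_R) = 303.15 × 0.766/(1 + 0.766) = 131 K.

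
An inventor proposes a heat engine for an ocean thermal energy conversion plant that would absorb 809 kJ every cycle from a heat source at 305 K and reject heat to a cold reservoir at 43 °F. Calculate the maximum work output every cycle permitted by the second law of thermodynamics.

T_C = 43 °F → (43 − 32) × 5/9 = 6.11 °C = 279.26 K.
The second-law ceiling is the Carnot efficiency, η_max = 1 − T_C/T_H = 1 − 279.26/305.00 = 0.0844.
W_max = η_max · Q_H = 0.0844 × 809 = 68.27 kJ.

W_max ≈ 68.27 kJ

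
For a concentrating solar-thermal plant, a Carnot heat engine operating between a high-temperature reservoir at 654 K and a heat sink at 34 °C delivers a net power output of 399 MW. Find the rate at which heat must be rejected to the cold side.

Q̇_C ≈ 353 MW

T_C = 34 °C → 34 + 273.15 = 307.15 K.
Carnot efficiency: η = 1 − T_C/T_H = 1 − 307.15/654.00 = 0.5304.
Since Q_C/Q_H = T_C/T_H and Q_H = W/η, Q_C = W·T_C/(T_H − T_C) = 399 × 307.15/346.85 = 353 MW.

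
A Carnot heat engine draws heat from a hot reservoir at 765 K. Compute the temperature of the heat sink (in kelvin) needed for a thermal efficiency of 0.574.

T_C ≈ 326 K

From η = 1 − T_C/T_H, T_C = T_H·(1 − η) = 765.00 × (1 − 0.574) = 326 K.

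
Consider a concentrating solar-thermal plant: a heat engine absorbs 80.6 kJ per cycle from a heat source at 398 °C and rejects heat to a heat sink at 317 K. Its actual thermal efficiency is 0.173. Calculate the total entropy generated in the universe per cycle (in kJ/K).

T_H = 398 °C → 398 + 273.15 = 671.15 K.
W = η·Q_H = 0.173 × 80.6 = 13.94 kJ, so Q_C = Q_H − W = 66.66 kJ.
Entropy balance on the reservoirs: −Q_H/T_H = -0.1201 kJ/K, +Q_C/T_C = 0.2103 kJ/K.
ΔS_univ = −Q_H/T_H + Q_C/T_C = 0.0902 kJ/K (> 0, since η = 0.173 < η_Carnot = 0.528).

ΔS_univ ≈ 0.0902 kJ/K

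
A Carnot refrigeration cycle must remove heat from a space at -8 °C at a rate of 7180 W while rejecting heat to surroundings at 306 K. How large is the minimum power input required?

Ẇ_in ≈ 1110 W

T_C = -8 °C → -8 + 273.15 = 265.15 K.
COP_R = T_C/(T_H − T_C) = 265.15/40.85 = 6.4908.
W = Q_C/COP_R = 7180/6.4908 = 1110 W.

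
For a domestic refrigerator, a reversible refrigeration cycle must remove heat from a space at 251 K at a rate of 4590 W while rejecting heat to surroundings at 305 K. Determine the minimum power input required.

Ẇ_in ≈ 987 W

COP_R = T_C/(T_H − T_C) = 251.00/54.00 = 4.6481.
W = Q_C/COP_R = 4590/4.6481 = 987 W.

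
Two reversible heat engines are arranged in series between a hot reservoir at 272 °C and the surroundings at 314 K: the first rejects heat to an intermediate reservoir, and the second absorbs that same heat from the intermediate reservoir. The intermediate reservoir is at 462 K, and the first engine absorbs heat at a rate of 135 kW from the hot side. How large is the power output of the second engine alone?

Ẇ₂ ≈ 36.7 kW

T_H = 272 °C → 272 + 273.15 = 545.15 K.
Heat entering the second stage: Q_m = Q_H·(T_m/T_H) = 135 × 462.00/545.15 = 114 kW.
Second-stage efficiency η₂ = 1 − T_C/T_m = 1 − 314.00/462.00 = 0.3203, so W₂ = η₂·Q_m = 36.7 kW.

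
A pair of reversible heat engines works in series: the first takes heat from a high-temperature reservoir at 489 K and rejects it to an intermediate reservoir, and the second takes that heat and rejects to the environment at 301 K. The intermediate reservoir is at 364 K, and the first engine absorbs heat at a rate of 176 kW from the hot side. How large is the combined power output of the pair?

Ẇ_total ≈ 67.66 kW

Two reversible stages in series are equivalent to a single Carnot engine between T_H and T_C, so η_total = 1 − T_C/T_H = 1 − 301.00/489.00 = 0.3845.
W_total = η_total · Q_H = 0.3845 × 176 = 67.66 kW.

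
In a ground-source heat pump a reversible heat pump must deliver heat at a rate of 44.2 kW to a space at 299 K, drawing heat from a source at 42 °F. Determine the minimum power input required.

T_C = 42 °F → (42 − 32) × 5/9 = 5.56 °C = 278.71 K.
Reversible heating COP: COP_HP = T_H/(T_H − T_C) = 299.00/20.29 = 14.7331.
W = Q_H/COP_HP = 44.2/14.7331 = 3.00 kW.

Ẇ_in ≈ 3.00 kW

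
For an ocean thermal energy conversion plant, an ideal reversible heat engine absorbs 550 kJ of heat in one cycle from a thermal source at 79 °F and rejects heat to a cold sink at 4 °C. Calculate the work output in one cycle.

W ≈ 40.64 kJ

T_H = 79 °F → (79 − 32) × 5/9 = 26.11 °C = 299.26 K.
T_C = 4 °C → 4 + 273.15 = 277.15 K.
Carnot efficiency: η = 1 − T_C/T_H = 1 − 277.15/299.26 = 0.0739.
W = η·Q_H = 0.0739 × 550 = 40.64 kJ.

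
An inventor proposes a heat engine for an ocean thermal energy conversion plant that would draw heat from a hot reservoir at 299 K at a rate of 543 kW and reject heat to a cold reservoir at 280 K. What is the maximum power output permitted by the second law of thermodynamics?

No engine can exceed the Carnot limit: η_max = 1 − T_C/T_H = 1 − 280.00/299.00 = 0.0635.
W_max = η_max · Q_H = 0.0635 × 543 = 34.51 kW.

Ẇ_max ≈ 34.51 kW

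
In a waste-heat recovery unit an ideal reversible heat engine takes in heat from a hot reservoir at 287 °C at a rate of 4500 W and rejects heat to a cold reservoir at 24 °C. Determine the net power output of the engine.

Ẇ ≈ 2110 W

T_H = 287 °C → 287 + 273.15 = 560.15 K.
T_C = 24 °C → 24 + 273.15 = 297.15 K.
η_rev = 1 − T_C/T_H = 1 − 297.15/560.15 = 0.4695.
W = η·Q_H = 0.4695 × 4500 = 2110 W.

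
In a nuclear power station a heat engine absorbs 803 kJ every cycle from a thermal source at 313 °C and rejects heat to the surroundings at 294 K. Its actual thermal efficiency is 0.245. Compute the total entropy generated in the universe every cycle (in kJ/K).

T_H = 313 °C → 313 + 273.15 = 586.15 K.
W = η·Q_H = 0.245 × 803 = 196.7 kJ, so Q_C = Q_H − W = 606.3 kJ.
Entropy balance on the reservoirs: −Q_H/T_H = -1.370 kJ/K, +Q_C/T_C = 2.062 kJ/K.
ΔS_univ = −Q_H/T_H + Q_C/T_C = 0.6922 kJ/K (> 0, since η = 0.245 < η_Carnot = 0.498).

ΔS_univ ≈ 0.6922 kJ/K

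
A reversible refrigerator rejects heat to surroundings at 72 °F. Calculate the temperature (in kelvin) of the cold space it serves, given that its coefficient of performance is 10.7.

T_H = 72 °F → (72 − 32) × 5/9 = 22.22 °C = 295.37 K.
COP_R = T_C/(T_H − T_C) ⇒ T_C = T_H·COP_R/(1 + COP_R) = 295.37 × 10.7/(1 + 10.7) = 270 K.

T_C ≈ 270 K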